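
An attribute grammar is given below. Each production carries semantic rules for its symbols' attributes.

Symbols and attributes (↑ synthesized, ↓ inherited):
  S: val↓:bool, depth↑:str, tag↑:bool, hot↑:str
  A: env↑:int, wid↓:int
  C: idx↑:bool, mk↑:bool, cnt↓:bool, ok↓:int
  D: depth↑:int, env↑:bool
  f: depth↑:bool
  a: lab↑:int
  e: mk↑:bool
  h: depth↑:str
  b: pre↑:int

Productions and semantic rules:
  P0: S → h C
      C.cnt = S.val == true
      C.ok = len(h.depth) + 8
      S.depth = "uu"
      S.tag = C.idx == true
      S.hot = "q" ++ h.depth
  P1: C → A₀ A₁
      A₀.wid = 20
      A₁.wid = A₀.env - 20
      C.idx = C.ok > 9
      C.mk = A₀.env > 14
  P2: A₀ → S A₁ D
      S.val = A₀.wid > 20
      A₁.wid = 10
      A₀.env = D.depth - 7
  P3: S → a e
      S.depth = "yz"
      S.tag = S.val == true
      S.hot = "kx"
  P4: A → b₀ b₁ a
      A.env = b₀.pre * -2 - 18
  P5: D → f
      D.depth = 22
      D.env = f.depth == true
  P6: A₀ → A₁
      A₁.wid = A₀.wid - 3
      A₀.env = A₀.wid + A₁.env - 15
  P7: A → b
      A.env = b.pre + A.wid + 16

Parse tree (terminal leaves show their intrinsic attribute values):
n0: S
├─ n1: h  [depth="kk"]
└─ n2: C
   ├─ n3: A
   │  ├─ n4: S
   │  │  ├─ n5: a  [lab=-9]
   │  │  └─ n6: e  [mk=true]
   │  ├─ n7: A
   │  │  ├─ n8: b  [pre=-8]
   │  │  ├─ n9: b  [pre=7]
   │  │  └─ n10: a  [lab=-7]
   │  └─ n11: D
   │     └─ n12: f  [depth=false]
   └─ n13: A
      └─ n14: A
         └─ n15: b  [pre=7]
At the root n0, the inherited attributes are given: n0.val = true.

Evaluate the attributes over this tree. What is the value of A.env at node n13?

-5

1. n0.val = true  [given at root]
2. n1.depth = "kk"  [terminal]
3. n2.cnt = true  [S.val == true]
4. n2.ok = 10  [len(h.depth) + 8]
5. n3.wid = 20  [20]
6. n4.val = false  [A₀.wid > 20]
7. n5.lab = -9  [terminal]
8. n6.mk = true  [terminal]
9. n4.depth = "yz"  ["yz"]
10. n4.tag = false  [S.val == true]
11. n4.hot = "kx"  ["kx"]
12. n7.wid = 10  [10]
13. n8.pre = -8  [terminal]
14. n9.pre = 7  [terminal]
15. n10.lab = -7  [terminal]
16. n7.env = -2  [b₀.pre * -2 - 18]
17. n12.depth = false  [terminal]
18. n11.depth = 22  [22]
19. n11.env = false  [f.depth == true]
20. n3.env = 15  [D.depth - 7]
21. n13.wid = -5  [A₀.env - 20]
22. n14.wid = -8  [A₀.wid - 3]
23. n15.pre = 7  [terminal]
24. n14.env = 15  [b.pre + A.wid + 16]
25. n13.env = -5  [A₀.wid + A₁.env - 15]
26. n2.idx = true  [C.ok > 9]
27. n2.mk = true  [A₀.env > 14]
28. n0.depth = "uu"  ["uu"]
29. n0.tag = true  [C.idx == true]
30. n0.hot = "qkk"  ["q" ++ h.depth]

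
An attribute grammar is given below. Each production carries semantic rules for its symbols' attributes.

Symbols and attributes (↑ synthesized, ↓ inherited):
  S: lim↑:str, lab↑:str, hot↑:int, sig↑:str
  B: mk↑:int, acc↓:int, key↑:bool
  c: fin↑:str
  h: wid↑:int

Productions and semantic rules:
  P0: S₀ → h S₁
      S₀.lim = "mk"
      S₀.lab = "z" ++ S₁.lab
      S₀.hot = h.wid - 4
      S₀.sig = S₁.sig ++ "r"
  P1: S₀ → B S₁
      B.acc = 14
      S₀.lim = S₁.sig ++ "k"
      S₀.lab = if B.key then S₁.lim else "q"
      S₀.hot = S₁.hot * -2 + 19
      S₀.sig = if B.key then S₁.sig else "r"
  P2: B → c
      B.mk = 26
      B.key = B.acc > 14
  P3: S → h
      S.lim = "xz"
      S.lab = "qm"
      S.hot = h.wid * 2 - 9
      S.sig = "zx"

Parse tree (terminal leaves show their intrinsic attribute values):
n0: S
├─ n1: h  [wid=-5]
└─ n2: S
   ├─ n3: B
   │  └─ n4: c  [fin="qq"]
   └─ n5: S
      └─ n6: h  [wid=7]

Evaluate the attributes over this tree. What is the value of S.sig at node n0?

"rr"

1. n1.wid = -5  [terminal]
2. n3.acc = 14  [14]
3. n4.fin = "qq"  [terminal]
4. n3.mk = 26  [26]
5. n3.key = false  [B.acc > 14]
6. n6.wid = 7  [terminal]
7. n5.lim = "xz"  ["xz"]
8. n5.lab = "qm"  ["qm"]
9. n5.hot = 5  [h.wid * 2 - 9]
10. n5.sig = "zx"  ["zx"]
11. n2.lim = "zxk"  [S₁.sig ++ "k"]
12. n2.lab = "q"  [if B.key then S₁.lim else "q"]
13. n2.hot = 9  [S₁.hot * -2 + 19]
14. n2.sig = "r"  [if B.key then S₁.sig else "r"]
15. n0.lim = "mk"  ["mk"]
16. n0.lab = "zq"  ["z" ++ S₁.lab]
17. n0.hot = -9  [h.wid - 4]
18. n0.sig = "rr"  [S₁.sig ++ "r"]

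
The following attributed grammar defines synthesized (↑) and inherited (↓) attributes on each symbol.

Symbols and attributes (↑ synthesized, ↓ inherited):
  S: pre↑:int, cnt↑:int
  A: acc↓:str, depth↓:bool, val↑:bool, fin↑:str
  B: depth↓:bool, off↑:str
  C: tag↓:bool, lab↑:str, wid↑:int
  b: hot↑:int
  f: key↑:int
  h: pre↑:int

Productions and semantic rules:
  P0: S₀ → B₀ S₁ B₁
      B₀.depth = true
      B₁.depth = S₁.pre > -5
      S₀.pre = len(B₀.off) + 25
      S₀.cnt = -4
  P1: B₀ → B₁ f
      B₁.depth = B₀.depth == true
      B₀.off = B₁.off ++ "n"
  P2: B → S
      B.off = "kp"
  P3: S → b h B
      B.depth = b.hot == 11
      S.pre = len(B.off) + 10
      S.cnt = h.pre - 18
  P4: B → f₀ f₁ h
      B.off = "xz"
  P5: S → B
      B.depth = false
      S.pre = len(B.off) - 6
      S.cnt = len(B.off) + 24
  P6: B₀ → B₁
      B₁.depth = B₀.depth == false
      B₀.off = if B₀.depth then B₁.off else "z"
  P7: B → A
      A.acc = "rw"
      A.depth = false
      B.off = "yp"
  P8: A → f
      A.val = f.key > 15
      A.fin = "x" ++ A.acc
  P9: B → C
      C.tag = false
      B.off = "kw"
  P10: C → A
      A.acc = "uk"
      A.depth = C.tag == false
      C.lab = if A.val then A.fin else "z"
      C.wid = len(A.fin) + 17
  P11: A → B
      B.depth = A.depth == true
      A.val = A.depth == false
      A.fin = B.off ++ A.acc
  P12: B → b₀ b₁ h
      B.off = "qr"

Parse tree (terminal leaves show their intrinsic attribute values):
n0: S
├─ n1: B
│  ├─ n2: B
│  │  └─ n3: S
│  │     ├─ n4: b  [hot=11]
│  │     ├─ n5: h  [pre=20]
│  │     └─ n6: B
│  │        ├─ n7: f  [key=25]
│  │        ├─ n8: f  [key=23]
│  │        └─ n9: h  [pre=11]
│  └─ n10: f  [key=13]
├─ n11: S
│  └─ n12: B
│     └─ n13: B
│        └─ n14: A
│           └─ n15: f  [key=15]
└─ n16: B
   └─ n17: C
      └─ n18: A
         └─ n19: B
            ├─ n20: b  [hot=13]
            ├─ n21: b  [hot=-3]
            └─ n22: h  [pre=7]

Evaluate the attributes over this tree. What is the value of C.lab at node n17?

"z"

1. n1.depth = true  [true]
2. n2.depth = true  [B₀.depth == true]
3. n4.hot = 11  [terminal]
4. n5.pre = 20  [terminal]
5. n6.depth = true  [b.hot == 11]
6. n7.key = 25  [terminal]
7. n8.key = 23  [terminal]
8. n9.pre = 11  [terminal]
9. n6.off = "xz"  ["xz"]
10. n3.pre = 12  [len(B.off) + 10]
11. n3.cnt = 2  [h.pre - 18]
12. n2.off = "kp"  ["kp"]
13. n10.key = 13  [terminal]
14. n1.off = "kpn"  [B₁.off ++ "n"]
15. n12.depth = false  [false]
16. n13.depth = true  [B₀.depth == false]
17. n14.acc = "rw"  ["rw"]
18. n14.depth = false  [false]
19. n15.key = 15  [terminal]
20. n14.val = false  [f.key > 15]
21. n14.fin = "xrw"  ["x" ++ A.acc]
22. n13.off = "yp"  ["yp"]
23. n12.off = "z"  [if B₀.depth then B₁.off else "z"]
24. n11.pre = -5  [len(B.off) - 6]
25. n11.cnt = 25  [len(B.off) + 24]
26. n16.depth = false  [S₁.pre > -5]
27. n17.tag = false  [false]
28. n18.acc = "uk"  ["uk"]
29. n18.depth = true  [C.tag == false]
30. n19.depth = true  [A.depth == true]
31. n20.hot = 13  [terminal]
32. n21.hot = -3  [terminal]
33. n22.pre = 7  [terminal]
34. n19.off = "qr"  ["qr"]
35. n18.val = false  [A.depth == false]
36. n18.fin = "qruk"  [B.off ++ A.acc]
37. n17.lab = "z"  [if A.val then A.fin else "z"]
38. n17.wid = 21  [len(A.fin) + 17]
39. n16.off = "kw"  ["kw"]
40. n0.pre = 28  [len(B₀.off) + 25]
41. n0.cnt = -4  [-4]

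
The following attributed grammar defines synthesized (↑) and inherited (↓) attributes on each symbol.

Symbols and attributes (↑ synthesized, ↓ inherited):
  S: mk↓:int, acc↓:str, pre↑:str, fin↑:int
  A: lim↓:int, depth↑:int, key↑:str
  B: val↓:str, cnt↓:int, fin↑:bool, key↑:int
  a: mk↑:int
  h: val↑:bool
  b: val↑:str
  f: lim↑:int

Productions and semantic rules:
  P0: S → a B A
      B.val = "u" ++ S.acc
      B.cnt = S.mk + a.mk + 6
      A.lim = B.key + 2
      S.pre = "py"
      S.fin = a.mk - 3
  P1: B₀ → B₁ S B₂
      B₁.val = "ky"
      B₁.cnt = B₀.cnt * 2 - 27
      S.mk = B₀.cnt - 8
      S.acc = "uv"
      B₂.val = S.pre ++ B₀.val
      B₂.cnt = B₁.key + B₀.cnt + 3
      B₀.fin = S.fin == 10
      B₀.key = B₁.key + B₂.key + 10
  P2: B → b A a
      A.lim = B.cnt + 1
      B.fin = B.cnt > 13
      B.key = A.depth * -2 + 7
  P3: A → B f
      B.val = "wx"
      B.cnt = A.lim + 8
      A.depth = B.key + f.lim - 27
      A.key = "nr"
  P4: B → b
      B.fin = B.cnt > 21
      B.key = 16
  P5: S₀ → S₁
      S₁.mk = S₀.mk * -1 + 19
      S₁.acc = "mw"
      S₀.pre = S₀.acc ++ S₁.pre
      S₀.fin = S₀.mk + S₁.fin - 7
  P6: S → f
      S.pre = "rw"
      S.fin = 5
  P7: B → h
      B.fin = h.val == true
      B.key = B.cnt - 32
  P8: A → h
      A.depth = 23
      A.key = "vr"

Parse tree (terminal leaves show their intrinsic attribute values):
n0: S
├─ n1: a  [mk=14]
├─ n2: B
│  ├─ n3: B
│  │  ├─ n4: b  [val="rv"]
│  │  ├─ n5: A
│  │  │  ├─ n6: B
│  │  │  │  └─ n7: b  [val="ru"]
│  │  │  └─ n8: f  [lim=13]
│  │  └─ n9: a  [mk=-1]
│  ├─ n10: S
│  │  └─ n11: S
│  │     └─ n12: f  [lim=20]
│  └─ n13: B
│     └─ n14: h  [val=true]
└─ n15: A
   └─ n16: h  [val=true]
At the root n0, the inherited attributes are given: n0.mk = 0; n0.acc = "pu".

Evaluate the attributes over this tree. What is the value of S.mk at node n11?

7

1. n0.mk = 0  [given at root]
2. n0.acc = "pu"  [given at root]
3. n1.mk = 14  [terminal]
4. n2.val = "upu"  ["u" ++ S.acc]
5. n2.cnt = 20  [S.mk + a.mk + 6]
6. n3.val = "ky"  ["ky"]
7. n3.cnt = 13  [B₀.cnt * 2 - 27]
8. n4.val = "rv"  [terminal]
9. n5.lim = 14  [B.cnt + 1]
10. n6.val = "wx"  ["wx"]
11. n6.cnt = 22  [A.lim + 8]
12. n7.val = "ru"  [terminal]
13. n6.fin = true  [B.cnt > 21]
14. n6.key = 16  [16]
15. n8.lim = 13  [terminal]
16. n5.depth = 2  [B.key + f.lim - 27]
17. n5.key = "nr"  ["nr"]
18. n9.mk = -1  [terminal]
19. n3.fin = false  [B.cnt > 13]
20. n3.key = 3  [A.depth * -2 + 7]
21. n10.mk = 12  [B₀.cnt - 8]
22. n10.acc = "uv"  ["uv"]
23. n11.mk = 7  [S₀.mk * -1 + 19]
24. n11.acc = "mw"  ["mw"]
25. n12.lim = 20  [terminal]
26. n11.pre = "rw"  ["rw"]
27. n11.fin = 5  [5]
28. n10.pre = "uvrw"  [S₀.acc ++ S₁.pre]
29. n10.fin = 10  [S₀.mk + S₁.fin - 7]
30. n13.val = "uvrwupu"  [S.pre ++ B₀.val]
31. n13.cnt = 26  [B₁.key + B₀.cnt + 3]
32. n14.val = true  [terminal]
33. n13.fin = true  [h.val == true]
34. n13.key = -6  [B.cnt - 32]
35. n2.fin = true  [S.fin == 10]
36. n2.key = 7  [B₁.key + B₂.key + 10]
37. n15.lim = 9  [B.key + 2]
38. n16.val = true  [terminal]
39. n15.depth = 23  [23]
40. n15.key = "vr"  ["vr"]
41. n0.pre = "py"  ["py"]
42. n0.fin = 11  [a.mk - 3]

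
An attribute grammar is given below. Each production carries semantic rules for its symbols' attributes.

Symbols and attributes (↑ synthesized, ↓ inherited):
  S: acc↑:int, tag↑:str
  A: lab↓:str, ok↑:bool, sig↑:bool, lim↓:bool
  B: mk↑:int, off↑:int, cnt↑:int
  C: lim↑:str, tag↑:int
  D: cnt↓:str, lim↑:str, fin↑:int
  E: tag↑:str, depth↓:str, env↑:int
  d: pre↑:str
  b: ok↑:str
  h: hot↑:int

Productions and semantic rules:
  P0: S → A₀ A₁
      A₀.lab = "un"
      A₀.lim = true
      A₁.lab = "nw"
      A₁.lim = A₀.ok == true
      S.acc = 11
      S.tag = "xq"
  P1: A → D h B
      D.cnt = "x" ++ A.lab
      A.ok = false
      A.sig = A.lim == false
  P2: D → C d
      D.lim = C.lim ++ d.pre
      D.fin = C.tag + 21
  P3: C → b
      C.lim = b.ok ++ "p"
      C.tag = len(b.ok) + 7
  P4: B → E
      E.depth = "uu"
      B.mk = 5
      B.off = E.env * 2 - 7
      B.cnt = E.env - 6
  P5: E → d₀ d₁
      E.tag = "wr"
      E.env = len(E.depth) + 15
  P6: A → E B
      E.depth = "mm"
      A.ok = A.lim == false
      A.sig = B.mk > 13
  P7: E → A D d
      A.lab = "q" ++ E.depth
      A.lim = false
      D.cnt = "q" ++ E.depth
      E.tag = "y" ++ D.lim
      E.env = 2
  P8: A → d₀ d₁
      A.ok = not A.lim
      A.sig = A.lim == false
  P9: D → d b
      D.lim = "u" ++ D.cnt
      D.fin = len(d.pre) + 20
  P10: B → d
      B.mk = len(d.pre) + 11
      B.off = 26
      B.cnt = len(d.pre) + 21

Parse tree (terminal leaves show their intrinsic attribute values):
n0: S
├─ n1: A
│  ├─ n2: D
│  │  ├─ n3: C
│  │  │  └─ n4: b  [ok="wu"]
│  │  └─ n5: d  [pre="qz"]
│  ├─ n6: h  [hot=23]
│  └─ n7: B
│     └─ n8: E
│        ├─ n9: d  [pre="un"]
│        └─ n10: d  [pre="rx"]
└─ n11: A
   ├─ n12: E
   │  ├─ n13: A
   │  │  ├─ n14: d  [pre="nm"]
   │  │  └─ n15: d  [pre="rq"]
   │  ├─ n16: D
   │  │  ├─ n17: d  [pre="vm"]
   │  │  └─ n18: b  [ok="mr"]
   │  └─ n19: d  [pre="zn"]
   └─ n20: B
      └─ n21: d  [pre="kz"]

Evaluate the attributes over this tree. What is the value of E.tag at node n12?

"yuqmm"

1. n1.lab = "un"  ["un"]
2. n1.lim = true  [true]
3. n2.cnt = "xun"  ["x" ++ A.lab]
4. n4.ok = "wu"  [terminal]
5. n3.lim = "wup"  [b.ok ++ "p"]
6. n3.tag = 9  [len(b.ok) + 7]
7. n5.pre = "qz"  [terminal]
8. n2.lim = "wupqz"  [C.lim ++ d.pre]
9. n2.fin = 30  [C.tag + 21]
10. n6.hot = 23  [terminal]
11. n8.depth = "uu"  ["uu"]
12. n9.pre = "un"  [terminal]
13. n10.pre = "rx"  [terminal]
14. n8.tag = "wr"  ["wr"]
15. n8.env = 17  [len(E.depth) + 15]
16. n7.mk = 5  [5]
17. n7.off = 27  [E.env * 2 - 7]
18. n7.cnt = 11  [E.env - 6]
19. n1.ok = false  [false]
20. n1.sig = false  [A.lim == false]
21. n11.lab = "nw"  ["nw"]
22. n11.lim = false  [A₀.ok == true]
23. n12.depth = "mm"  ["mm"]
24. n13.lab = "qmm"  ["q" ++ E.depth]
25. n13.lim = false  [false]
26. n14.pre = "nm"  [terminal]
27. n15.pre = "rq"  [terminal]
28. n13.ok = true  [not A.lim]
29. n13.sig = true  [A.lim == false]
30. n16.cnt = "qmm"  ["q" ++ E.depth]
31. n17.pre = "vm"  [terminal]
32. n18.ok = "mr"  [terminal]
33. n16.lim = "uqmm"  ["u" ++ D.cnt]
34. n16.fin = 22  [len(d.pre) + 20]
35. n19.pre = "zn"  [terminal]
36. n12.tag = "yuqmm"  ["y" ++ D.lim]
37. n12.env = 2  [2]
38. n21.pre = "kz"  [terminal]
39. n20.mk = 13  [len(d.pre) + 11]
40. n20.off = 26  [26]
41. n20.cnt = 23  [len(d.pre) + 21]
42. n11.ok = true  [A.lim == false]
43. n11.sig = false  [B.mk > 13]
44. n0.acc = 11  [11]
45. n0.tag = "xq"  ["xq"]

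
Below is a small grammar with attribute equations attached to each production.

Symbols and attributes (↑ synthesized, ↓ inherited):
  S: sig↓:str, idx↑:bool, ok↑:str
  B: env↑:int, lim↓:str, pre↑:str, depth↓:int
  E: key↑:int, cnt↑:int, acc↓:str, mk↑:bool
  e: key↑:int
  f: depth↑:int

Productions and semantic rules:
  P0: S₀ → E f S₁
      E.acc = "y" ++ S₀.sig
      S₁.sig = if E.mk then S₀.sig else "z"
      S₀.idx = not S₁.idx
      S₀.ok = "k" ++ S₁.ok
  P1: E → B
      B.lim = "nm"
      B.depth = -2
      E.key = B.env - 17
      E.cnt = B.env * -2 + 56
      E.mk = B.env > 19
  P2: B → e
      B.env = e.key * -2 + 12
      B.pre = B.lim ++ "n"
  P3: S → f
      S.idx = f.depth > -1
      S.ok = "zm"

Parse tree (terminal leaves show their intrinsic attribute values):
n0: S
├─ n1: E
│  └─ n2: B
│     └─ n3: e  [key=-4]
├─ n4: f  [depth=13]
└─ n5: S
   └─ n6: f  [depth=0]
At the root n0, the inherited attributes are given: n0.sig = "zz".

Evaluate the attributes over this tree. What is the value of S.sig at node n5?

"zz"

1. n0.sig = "zz"  [given at root]
2. n1.acc = "yzz"  ["y" ++ S₀.sig]
3. n2.lim = "nm"  ["nm"]
4. n2.depth = -2  [-2]
5. n3.key = -4  [terminal]
6. n2.env = 20  [e.key * -2 + 12]
7. n2.pre = "nmn"  [B.lim ++ "n"]
8. n1.key = 3  [B.env - 17]
9. n1.cnt = 16  [B.env * -2 + 56]
10. n1.mk = true  [B.env > 19]
11. n4.depth = 13  [terminal]
12. n5.sig = "zz"  [if E.mk then S₀.sig else "z"]
13. n6.depth = 0  [terminal]
14. n5.idx = true  [f.depth > -1]
15. n5.ok = "zm"  ["zm"]
16. n0.idx = false  [not S₁.idx]
17. n0.ok = "kzm"  ["k" ++ S₁.ok]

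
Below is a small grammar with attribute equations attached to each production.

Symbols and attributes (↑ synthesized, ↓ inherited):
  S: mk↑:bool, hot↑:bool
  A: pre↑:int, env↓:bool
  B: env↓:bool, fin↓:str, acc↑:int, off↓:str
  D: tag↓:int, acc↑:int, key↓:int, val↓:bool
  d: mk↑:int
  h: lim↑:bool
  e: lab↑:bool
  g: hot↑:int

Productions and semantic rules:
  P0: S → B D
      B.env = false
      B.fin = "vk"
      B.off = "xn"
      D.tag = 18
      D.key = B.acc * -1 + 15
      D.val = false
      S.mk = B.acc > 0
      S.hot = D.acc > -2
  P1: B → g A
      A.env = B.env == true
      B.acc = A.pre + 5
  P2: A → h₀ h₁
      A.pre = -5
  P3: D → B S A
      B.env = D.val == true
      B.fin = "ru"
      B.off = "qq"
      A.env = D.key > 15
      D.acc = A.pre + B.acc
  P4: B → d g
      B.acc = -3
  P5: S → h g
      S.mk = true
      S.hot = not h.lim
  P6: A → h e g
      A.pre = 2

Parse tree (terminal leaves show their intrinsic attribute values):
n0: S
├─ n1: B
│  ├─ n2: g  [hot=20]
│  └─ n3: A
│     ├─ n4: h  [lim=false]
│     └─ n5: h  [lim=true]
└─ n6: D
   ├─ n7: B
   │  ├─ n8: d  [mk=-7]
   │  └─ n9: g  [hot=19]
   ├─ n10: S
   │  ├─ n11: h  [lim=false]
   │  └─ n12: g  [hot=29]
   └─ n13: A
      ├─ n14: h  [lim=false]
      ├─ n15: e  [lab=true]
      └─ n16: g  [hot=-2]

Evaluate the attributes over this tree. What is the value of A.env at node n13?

false

1. n1.env = false  [false]
2. n1.fin = "vk"  ["vk"]
3. n1.off = "xn"  ["xn"]
4. n2.hot = 20  [terminal]
5. n3.env = false  [B.env == true]
6. n4.lim = false  [terminal]
7. n5.lim = true  [terminal]
8. n3.pre = -5  [-5]
9. n1.acc = 0  [A.pre + 5]
10. n6.tag = 18  [18]
11. n6.key = 15  [B.acc * -1 + 15]
12. n6.val = false  [false]
13. n7.env = false  [D.val == true]
14. n7.fin = "ru"  ["ru"]
15. n7.off = "qq"  ["qq"]
16. n8.mk = -7  [terminal]
17. n9.hot = 19  [terminal]
18. n7.acc = -3  [-3]
19. n11.lim = false  [terminal]
20. n12.hot = 29  [terminal]
21. n10.mk = true  [true]
22. n10.hot = true  [not h.lim]
23. n13.env = false  [D.key > 15]
24. n14.lim = false  [terminal]
25. n15.lab = true  [terminal]
26. n16.hot = -2  [terminal]
27. n13.pre = 2  [2]
28. n6.acc = -1  [A.pre + B.acc]
29. n0.mk = false  [B.acc > 0]
30. n0.hot = true  [D.acc > -2]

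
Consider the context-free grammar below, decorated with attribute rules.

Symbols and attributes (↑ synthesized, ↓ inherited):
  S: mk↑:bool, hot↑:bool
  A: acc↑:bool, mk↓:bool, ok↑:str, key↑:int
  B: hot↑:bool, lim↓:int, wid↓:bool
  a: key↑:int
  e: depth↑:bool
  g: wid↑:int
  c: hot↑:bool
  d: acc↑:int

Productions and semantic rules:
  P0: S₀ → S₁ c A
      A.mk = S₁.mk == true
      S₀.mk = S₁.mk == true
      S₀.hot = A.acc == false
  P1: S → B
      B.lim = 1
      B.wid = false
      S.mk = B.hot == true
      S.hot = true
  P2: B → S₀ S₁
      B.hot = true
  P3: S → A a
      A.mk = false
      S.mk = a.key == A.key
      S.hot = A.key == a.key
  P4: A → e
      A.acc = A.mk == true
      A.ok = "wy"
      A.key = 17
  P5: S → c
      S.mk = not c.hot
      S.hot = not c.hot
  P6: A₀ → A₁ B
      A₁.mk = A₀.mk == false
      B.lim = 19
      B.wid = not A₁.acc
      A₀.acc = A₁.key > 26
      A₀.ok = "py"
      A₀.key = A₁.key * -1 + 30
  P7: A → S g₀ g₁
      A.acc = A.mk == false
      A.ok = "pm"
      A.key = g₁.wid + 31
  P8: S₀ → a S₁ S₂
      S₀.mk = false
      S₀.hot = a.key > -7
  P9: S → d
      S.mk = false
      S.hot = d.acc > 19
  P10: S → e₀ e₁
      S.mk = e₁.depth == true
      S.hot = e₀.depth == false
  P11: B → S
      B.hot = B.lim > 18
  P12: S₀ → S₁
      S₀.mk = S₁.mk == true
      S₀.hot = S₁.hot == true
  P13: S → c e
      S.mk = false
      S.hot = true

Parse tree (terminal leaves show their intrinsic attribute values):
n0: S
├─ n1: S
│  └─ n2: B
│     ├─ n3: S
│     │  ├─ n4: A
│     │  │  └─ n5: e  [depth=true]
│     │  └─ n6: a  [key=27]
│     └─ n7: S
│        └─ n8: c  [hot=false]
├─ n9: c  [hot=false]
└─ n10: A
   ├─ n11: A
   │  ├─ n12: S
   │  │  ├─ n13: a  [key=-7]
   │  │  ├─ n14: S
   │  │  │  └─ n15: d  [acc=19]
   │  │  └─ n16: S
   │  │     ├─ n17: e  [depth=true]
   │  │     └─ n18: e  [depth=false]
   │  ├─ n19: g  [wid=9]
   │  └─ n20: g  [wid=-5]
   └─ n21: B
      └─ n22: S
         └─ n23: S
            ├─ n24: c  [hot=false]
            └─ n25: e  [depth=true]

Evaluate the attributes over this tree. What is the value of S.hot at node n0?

1. n2.lim = 1  [1]
2. n2.wid = false  [false]
3. n4.mk = false  [false]
4. n5.depth = true  [terminal]
5. n4.acc = false  [A.mk == true]
6. n4.ok = "wy"  ["wy"]
7. n4.key = 17  [17]
8. n6.key = 27  [terminal]
9. n3.mk = false  [a.key == A.key]
10. n3.hot = false  [A.key == a.key]
11. n8.hot = false  [terminal]
12. n7.mk = true  [not c.hot]
13. n7.hot = true  [not c.hot]
14. n2.hot = true  [true]
15. n1.mk = true  [B.hot == true]
16. n1.hot = true  [true]
17. n9.hot = false  [terminal]
18. n10.mk = true  [S₁.mk == true]
19. n11.mk = false  [A₀.mk == false]
20. n13.key = -7  [terminal]
21. n15.acc = 19  [terminal]
22. n14.mk = false  [false]
23. n14.hot = false  [d.acc > 19]
24. n17.depth = true  [terminal]
25. n18.depth = false  [terminal]
26. n16.mk = false  [e₁.depth == true]
27. n16.hot = false  [e₀.depth == false]
28. n12.mk = false  [false]
29. n12.hot = false  [a.key > -7]
30. n19.wid = 9  [terminal]
31. n20.wid = -5  [terminal]
32. n11.acc = true  [A.mk == false]
33. n11.ok = "pm"  ["pm"]
34. n11.key = 26  [g₁.wid + 31]
35. n21.lim = 19  [19]
36. n21.wid = false  [not A₁.acc]
37. n24.hot = false  [terminal]
38. n25.depth = true  [terminal]
39. n23.mk = false  [false]
40. n23.hot = true  [true]
41. n22.mk = false  [S₁.mk == true]
42. n22.hot = true  [S₁.hot == true]
43. n21.hot = true  [B.lim > 18]
44. n10.acc = false  [A₁.key > 26]
45. n10.ok = "py"  ["py"]
46. n10.key = 4  [A₁.key * -1 + 30]
47. n0.mk = true  [S₁.mk == true]
48. n0.hot = true  [A.acc == false]

true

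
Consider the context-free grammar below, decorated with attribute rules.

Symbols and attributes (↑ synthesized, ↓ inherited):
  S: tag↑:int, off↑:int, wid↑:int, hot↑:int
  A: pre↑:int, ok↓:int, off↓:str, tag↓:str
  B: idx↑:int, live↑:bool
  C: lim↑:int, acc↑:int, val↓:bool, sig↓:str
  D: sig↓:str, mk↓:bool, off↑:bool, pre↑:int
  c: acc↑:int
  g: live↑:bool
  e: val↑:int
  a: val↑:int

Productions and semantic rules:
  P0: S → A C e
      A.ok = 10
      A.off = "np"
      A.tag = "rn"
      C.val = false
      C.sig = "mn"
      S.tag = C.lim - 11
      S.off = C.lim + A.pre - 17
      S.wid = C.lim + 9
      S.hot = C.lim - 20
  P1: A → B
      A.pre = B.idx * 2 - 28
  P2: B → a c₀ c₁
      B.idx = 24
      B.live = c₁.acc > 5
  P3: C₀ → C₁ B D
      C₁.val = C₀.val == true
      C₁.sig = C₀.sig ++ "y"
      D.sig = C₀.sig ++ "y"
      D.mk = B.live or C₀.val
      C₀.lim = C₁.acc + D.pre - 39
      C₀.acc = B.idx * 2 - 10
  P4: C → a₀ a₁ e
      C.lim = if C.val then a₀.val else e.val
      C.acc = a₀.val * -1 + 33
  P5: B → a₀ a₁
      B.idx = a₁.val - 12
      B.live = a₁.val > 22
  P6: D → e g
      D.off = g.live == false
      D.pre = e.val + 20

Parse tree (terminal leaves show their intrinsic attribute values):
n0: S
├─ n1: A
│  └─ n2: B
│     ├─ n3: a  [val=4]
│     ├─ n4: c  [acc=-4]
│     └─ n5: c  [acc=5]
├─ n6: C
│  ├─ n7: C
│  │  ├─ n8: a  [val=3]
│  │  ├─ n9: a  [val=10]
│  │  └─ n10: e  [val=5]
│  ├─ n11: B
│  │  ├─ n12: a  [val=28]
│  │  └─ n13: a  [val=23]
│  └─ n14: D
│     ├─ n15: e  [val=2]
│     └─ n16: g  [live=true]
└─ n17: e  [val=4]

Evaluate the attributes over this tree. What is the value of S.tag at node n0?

1. n1.ok = 10  [10]
2. n1.off = "np"  ["np"]
3. n1.tag = "rn"  ["rn"]
4. n3.val = 4  [terminal]
5. n4.acc = -4  [terminal]
6. n5.acc = 5  [terminal]
7. n2.idx = 24  [24]
8. n2.live = false  [c₁.acc > 5]
9. n1.pre = 20  [B.idx * 2 - 28]
10. n6.val = false  [false]
11. n6.sig = "mn"  ["mn"]
12. n7.val = false  [C₀.val == true]
13. n7.sig = "mny"  [C₀.sig ++ "y"]
14. n8.val = 3  [terminal]
15. n9.val = 10  [terminal]
16. n10.val = 5  [terminal]
17. n7.lim = 5  [if C.val then a₀.val else e.val]
18. n7.acc = 30  [a₀.val * -1 + 33]
19. n12.val = 28  [terminal]
20. n13.val = 23  [terminal]
21. n11.idx = 11  [a₁.val - 12]
22. n11.live = true  [a₁.val > 22]
23. n14.sig = "mny"  [C₀.sig ++ "y"]
24. n14.mk = true  [B.live or C₀.val]
25. n15.val = 2  [terminal]
26. n16.live = true  [terminal]
27. n14.off = false  [g.live == false]
28. n14.pre = 22  [e.val + 20]
29. n6.lim = 13  [C₁.acc + D.pre - 39]
30. n6.acc = 12  [B.idx * 2 - 10]
31. n17.val = 4  [terminal]
32. n0.tag = 2  [C.lim - 11]
33. n0.off = 16  [C.lim + A.pre - 17]
34. n0.wid = 22  [C.lim + 9]
35. n0.hot = -7  [C.lim - 20]

2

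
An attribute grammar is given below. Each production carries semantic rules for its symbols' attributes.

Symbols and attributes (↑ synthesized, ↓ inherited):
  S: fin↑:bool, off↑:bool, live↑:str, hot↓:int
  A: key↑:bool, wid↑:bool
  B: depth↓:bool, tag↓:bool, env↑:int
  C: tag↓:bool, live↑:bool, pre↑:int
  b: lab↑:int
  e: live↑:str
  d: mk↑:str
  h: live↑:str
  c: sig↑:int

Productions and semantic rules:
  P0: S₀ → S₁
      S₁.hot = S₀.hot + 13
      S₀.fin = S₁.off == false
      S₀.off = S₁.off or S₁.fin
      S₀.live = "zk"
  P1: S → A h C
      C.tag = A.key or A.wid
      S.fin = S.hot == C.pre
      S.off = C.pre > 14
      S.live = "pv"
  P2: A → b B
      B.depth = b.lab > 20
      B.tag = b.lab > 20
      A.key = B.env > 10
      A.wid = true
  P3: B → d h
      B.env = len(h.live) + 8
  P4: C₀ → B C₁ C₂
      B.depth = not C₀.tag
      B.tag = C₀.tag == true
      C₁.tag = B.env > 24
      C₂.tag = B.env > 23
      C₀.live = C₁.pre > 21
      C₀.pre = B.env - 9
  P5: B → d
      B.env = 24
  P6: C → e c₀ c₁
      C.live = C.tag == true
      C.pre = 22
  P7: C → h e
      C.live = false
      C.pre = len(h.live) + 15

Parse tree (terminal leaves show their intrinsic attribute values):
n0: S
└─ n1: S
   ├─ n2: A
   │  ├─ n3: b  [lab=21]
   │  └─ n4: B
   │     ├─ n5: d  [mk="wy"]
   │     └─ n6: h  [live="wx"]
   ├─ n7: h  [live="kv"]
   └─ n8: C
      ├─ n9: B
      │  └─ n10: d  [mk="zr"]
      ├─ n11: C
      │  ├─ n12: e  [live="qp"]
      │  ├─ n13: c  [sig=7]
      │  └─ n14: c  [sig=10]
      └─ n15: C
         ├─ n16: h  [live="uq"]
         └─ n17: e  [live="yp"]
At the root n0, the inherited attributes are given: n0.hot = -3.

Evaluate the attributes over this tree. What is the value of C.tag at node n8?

true

1. n0.hot = -3  [given at root]
2. n1.hot = 10  [S₀.hot + 13]
3. n3.lab = 21  [terminal]
4. n4.depth = true  [b.lab > 20]
5. n4.tag = true  [b.lab > 20]
6. n5.mk = "wy"  [terminal]
7. n6.live = "wx"  [terminal]
8. n4.env = 10  [len(h.live) + 8]
9. n2.key = false  [B.env > 10]
10. n2.wid = true  [true]
11. n7.live = "kv"  [terminal]
12. n8.tag = true  [A.key or A.wid]
13. n9.depth = false  [not C₀.tag]
14. n9.tag = true  [C₀.tag == true]
15. n10.mk = "zr"  [terminal]
16. n9.env = 24  [24]
17. n11.tag = false  [B.env > 24]
18. n12.live = "qp"  [terminal]
19. n13.sig = 7  [terminal]
20. n14.sig = 10  [terminal]
21. n11.live = false  [C.tag == true]
22. n11.pre = 22  [22]
23. n15.tag = true  [B.env > 23]
24. n16.live = "uq"  [terminal]
25. n17.live = "yp"  [terminal]
26. n15.live = false  [false]
27. n15.pre = 17  [len(h.live) + 15]
28. n8.live = true  [C₁.pre > 21]
29. n8.pre = 15  [B.env - 9]
30. n1.fin = false  [S.hot == C.pre]
31. n1.off = true  [C.pre > 14]
32. n1.live = "pv"  ["pv"]
33. n0.fin = false  [S₁.off == false]
34. n0.off = true  [S₁.off or S₁.fin]
35. n0.live = "zk"  ["zk"]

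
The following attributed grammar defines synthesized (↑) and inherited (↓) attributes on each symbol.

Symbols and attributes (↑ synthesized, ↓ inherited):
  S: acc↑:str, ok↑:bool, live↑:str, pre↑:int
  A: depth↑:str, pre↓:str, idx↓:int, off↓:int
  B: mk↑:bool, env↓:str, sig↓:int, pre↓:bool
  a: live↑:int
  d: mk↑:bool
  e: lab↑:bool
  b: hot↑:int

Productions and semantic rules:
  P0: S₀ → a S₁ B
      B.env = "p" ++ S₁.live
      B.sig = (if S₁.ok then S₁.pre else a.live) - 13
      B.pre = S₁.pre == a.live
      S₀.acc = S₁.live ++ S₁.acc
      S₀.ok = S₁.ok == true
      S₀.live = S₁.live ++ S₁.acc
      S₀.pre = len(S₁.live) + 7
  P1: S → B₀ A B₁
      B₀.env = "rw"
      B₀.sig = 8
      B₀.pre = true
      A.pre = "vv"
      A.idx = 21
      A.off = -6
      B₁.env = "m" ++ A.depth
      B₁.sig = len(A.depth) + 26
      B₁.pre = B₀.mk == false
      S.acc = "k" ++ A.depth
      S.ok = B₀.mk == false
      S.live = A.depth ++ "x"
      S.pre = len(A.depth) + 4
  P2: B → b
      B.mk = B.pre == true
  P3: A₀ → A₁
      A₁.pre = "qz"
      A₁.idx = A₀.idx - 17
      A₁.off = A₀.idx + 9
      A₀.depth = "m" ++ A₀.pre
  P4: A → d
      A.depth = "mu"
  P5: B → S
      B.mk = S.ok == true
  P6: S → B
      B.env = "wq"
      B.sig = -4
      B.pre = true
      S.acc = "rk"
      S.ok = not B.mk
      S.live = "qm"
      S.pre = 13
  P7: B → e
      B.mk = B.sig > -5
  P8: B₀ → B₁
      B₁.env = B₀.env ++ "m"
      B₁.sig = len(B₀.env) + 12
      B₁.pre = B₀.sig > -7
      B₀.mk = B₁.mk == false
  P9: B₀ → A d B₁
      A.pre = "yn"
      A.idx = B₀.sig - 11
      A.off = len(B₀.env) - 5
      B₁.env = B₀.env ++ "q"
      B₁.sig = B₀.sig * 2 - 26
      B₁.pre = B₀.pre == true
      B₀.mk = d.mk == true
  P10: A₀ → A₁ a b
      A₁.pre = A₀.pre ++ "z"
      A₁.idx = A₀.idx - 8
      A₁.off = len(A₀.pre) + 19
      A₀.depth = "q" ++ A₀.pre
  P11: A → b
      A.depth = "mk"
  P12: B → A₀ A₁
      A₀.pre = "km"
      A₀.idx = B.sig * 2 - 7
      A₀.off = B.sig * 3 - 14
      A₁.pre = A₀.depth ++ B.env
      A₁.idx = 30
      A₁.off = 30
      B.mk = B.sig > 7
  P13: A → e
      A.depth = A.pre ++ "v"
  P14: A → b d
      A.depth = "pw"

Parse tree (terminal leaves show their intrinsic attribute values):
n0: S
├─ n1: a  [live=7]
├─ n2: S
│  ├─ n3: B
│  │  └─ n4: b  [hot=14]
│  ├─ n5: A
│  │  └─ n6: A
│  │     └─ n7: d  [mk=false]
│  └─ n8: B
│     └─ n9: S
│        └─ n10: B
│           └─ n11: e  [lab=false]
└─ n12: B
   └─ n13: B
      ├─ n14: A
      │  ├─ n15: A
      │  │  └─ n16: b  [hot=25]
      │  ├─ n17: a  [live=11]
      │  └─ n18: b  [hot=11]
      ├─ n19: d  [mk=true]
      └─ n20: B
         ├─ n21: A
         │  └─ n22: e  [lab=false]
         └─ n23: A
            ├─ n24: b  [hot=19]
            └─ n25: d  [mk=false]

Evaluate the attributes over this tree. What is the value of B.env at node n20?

1. n1.live = 7  [terminal]
2. n3.env = "rw"  ["rw"]
3. n3.sig = 8  [8]
4. n3.pre = true  [true]
5. n4.hot = 14  [terminal]
6. n3.mk = true  [B.pre == true]
7. n5.pre = "vv"  ["vv"]
8. n5.idx = 21  [21]
9. n5.off = -6  [-6]
10. n6.pre = "qz"  ["qz"]
11. n6.idx = 4  [A₀.idx - 17]
12. n6.off = 30  [A₀.idx + 9]
13. n7.mk = false  [terminal]
14. n6.depth = "mu"  ["mu"]
15. n5.depth = "mvv"  ["m" ++ A₀.pre]
16. n8.env = "mmvv"  ["m" ++ A.depth]
17. n8.sig = 29  [len(A.depth) + 26]
18. n8.pre = false  [B₀.mk == false]
19. n10.env = "wq"  ["wq"]
20. n10.sig = -4  [-4]
21. n10.pre = true  [true]
22. n11.lab = false  [terminal]
23. n10.mk = true  [B.sig > -5]
24. n9.acc = "rk"  ["rk"]
25. n9.ok = false  [not B.mk]
26. n9.live = "qm"  ["qm"]
27. n9.pre = 13  [13]
28. n8.mk = false  [S.ok == true]
29. n2.acc = "kmvv"  ["k" ++ A.depth]
30. n2.ok = false  [B₀.mk == false]
31. n2.live = "mvvx"  [A.depth ++ "x"]
32. n2.pre = 7  [len(A.depth) + 4]
33. n12.env = "pmvvx"  ["p" ++ S₁.live]
34. n12.sig = -6  [(if S₁.ok then S₁.pre else a.live) - 13]
35. n12.pre = true  [S₁.pre == a.live]
36. n13.env = "pmvvxm"  [B₀.env ++ "m"]
37. n13.sig = 17  [len(B₀.env) + 12]
38. n13.pre = true  [B₀.sig > -7]
39. n14.pre = "yn"  ["yn"]
40. n14.idx = 6  [B₀.sig - 11]
41. n14.off = 1  [len(B₀.env) - 5]
42. n15.pre = "ynz"  [A₀.pre ++ "z"]
43. n15.idx = -2  [A₀.idx - 8]
44. n15.off = 21  [len(A₀.pre) + 19]
45. n16.hot = 25  [terminal]
46. n15.depth = "mk"  ["mk"]
47. n17.live = 11  [terminal]
48. n18.hot = 11  [terminal]
49. n14.depth = "qyn"  ["q" ++ A₀.pre]
50. n19.mk = true  [terminal]
51. n20.env = "pmvvxmq"  [B₀.env ++ "q"]
52. n20.sig = 8  [B₀.sig * 2 - 26]
53. n20.pre = true  [B₀.pre == true]
54. n21.pre = "km"  ["km"]
55. n21.idx = 9  [B.sig * 2 - 7]
56. n21.off = 10  [B.sig * 3 - 14]
57. n22.lab = false  [terminal]
58. n21.depth = "kmv"  [A.pre ++ "v"]
59. n23.pre = "kmvpmvvxmq"  [A₀.depth ++ B.env]
60. n23.idx = 30  [30]
61. n23.off = 30  [30]
62. n24.hot = 19  [terminal]
63. n25.mk = false  [terminal]
64. n23.depth = "pw"  ["pw"]
65. n20.mk = true  [B.sig > 7]
66. n13.mk = true  [d.mk == true]
67. n12.mk = false  [B₁.mk == false]
68. n0.acc = "mvvxkmvv"  [S₁.live ++ S₁.acc]
69. n0.ok = false  [S₁.ok == true]
70. n0.live = "mvvxkmvv"  [S₁.live ++ S₁.acc]
71. n0.pre = 11  [len(S₁.live) + 7]

"pmvvxmq"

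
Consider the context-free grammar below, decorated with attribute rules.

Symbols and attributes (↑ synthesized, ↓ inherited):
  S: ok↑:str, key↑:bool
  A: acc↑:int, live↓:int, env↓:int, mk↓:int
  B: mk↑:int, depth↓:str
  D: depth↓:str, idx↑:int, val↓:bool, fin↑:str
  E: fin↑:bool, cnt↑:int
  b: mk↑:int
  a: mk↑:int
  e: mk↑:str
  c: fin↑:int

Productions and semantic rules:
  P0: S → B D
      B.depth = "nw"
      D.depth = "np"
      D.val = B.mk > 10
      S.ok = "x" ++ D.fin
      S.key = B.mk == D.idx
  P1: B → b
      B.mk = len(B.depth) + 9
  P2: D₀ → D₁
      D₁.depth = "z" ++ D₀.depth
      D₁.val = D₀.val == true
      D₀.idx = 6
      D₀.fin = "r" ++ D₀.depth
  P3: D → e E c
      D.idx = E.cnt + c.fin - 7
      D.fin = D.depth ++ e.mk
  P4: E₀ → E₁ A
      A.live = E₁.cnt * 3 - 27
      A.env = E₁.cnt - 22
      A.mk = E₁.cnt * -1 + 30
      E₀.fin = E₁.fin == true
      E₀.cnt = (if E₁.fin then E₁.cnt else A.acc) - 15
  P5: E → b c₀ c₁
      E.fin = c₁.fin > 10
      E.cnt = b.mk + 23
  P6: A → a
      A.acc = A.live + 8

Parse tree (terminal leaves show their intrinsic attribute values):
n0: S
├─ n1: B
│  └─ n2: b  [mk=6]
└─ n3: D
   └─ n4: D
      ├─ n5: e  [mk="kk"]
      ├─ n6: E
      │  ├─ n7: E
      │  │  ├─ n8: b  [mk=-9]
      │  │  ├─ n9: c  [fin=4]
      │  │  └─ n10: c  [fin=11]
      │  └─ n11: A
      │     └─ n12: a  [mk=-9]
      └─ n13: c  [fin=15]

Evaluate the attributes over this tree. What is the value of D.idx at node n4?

1. n1.depth = "nw"  ["nw"]
2. n2.mk = 6  [terminal]
3. n1.mk = 11  [len(B.depth) + 9]
4. n3.depth = "np"  ["np"]
5. n3.val = true  [B.mk > 10]
6. n4.depth = "znp"  ["z" ++ D₀.depth]
7. n4.val = true  [D₀.val == true]
8. n5.mk = "kk"  [terminal]
9. n8.mk = -9  [terminal]
10. n9.fin = 4  [terminal]
11. n10.fin = 11  [terminal]
12. n7.fin = true  [c₁.fin > 10]
13. n7.cnt = 14  [b.mk + 23]
14. n11.live = 15  [E₁.cnt * 3 - 27]
15. n11.env = -8  [E₁.cnt - 22]
16. n11.mk = 16  [E₁.cnt * -1 + 30]
17. n12.mk = -9  [terminal]
18. n11.acc = 23  [A.live + 8]
19. n6.fin = true  [E₁.fin == true]
20. n6.cnt = -1  [(if E₁.fin then E₁.cnt else A.acc) - 15]
21. n13.fin = 15  [terminal]
22. n4.idx = 7  [E.cnt + c.fin - 7]
23. n4.fin = "znpkk"  [D.depth ++ e.mk]
24. n3.idx = 6  [6]
25. n3.fin = "rnp"  ["r" ++ D₀.depth]
26. n0.ok = "xrnp"  ["x" ++ D.fin]
27. n0.key = false  [B.mk == D.idx]

7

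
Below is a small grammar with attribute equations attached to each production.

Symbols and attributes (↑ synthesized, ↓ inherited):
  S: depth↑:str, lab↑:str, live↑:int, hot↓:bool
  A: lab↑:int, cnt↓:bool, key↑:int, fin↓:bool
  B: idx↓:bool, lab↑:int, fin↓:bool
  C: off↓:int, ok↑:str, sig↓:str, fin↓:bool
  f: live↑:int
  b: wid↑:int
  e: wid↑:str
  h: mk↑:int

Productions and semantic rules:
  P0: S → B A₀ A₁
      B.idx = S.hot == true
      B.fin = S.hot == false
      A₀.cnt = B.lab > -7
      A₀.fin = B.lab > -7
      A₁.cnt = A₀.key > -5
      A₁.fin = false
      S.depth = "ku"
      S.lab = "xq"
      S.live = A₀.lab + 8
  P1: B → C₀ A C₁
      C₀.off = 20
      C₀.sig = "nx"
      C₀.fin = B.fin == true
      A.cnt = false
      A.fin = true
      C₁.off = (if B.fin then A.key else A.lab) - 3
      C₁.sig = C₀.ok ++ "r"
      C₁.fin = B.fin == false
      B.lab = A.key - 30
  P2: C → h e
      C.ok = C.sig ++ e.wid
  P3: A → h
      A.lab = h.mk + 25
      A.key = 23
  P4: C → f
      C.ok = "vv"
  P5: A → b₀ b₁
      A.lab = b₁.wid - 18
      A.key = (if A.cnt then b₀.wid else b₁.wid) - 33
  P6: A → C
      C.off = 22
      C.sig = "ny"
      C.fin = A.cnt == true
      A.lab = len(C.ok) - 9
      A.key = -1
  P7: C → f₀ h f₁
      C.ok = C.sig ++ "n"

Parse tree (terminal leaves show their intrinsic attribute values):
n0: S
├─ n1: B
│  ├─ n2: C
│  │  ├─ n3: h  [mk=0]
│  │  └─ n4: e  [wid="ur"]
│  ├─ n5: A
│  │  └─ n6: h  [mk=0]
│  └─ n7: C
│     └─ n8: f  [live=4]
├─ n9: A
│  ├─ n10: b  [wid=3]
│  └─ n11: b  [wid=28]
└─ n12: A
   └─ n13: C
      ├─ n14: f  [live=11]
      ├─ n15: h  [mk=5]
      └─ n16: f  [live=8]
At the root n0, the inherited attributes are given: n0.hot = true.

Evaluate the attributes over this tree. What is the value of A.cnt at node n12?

1. n0.hot = true  [given at root]
2. n1.idx = true  [S.hot == true]
3. n1.fin = false  [S.hot == false]
4. n2.off = 20  [20]
5. n2.sig = "nx"  ["nx"]
6. n2.fin = false  [B.fin == true]
7. n3.mk = 0  [terminal]
8. n4.wid = "ur"  [terminal]
9. n2.ok = "nxur"  [C.sig ++ e.wid]
10. n5.cnt = false  [false]
11. n5.fin = true  [true]
12. n6.mk = 0  [terminal]
13. n5.lab = 25  [h.mk + 25]
14. n5.key = 23  [23]
15. n7.off = 22  [(if B.fin then A.key else A.lab) - 3]
16. n7.sig = "nxurr"  [C₀.ok ++ "r"]
17. n7.fin = true  [B.fin == false]
18. n8.live = 4  [terminal]
19. n7.ok = "vv"  ["vv"]
20. n1.lab = -7  [A.key - 30]
21. n9.cnt = false  [B.lab > -7]
22. n9.fin = false  [B.lab > -7]
23. n10.wid = 3  [terminal]
24. n11.wid = 28  [terminal]
25. n9.lab = 10  [b₁.wid - 18]
26. n9.key = -5  [(if A.cnt then b₀.wid else b₁.wid) - 33]
27. n12.cnt = false  [A₀.key > -5]
28. n12.fin = false  [false]
29. n13.off = 22  [22]
30. n13.sig = "ny"  ["ny"]
31. n13.fin = false  [A.cnt == true]
32. n14.live = 11  [terminal]
33. n15.mk = 5  [terminal]
34. n16.live = 8  [terminal]
35. n13.ok = "nyn"  [C.sig ++ "n"]
36. n12.lab = -6  [len(C.ok) - 9]
37. n12.key = -1  [-1]
38. n0.depth = "ku"  ["ku"]
39. n0.lab = "xq"  ["xq"]
40. n0.live = 18  [A₀.lab + 8]

false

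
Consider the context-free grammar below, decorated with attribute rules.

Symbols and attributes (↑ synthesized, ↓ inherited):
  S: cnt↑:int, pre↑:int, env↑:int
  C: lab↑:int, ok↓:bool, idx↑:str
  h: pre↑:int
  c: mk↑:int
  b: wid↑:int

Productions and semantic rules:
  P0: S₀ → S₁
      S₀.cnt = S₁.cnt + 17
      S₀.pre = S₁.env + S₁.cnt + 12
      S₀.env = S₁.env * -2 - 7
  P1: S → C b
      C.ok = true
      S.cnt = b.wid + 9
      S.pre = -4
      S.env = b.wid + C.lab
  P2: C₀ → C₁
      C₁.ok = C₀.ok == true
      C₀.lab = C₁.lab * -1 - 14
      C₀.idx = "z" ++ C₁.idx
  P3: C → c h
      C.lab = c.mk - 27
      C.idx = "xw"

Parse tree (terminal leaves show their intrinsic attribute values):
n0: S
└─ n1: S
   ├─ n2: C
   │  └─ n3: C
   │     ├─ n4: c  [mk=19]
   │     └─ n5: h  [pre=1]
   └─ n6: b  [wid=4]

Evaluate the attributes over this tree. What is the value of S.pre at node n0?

1. n2.ok = true  [true]
2. n3.ok = true  [C₀.ok == true]
3. n4.mk = 19  [terminal]
4. n5.pre = 1  [terminal]
5. n3.lab = -8  [c.mk - 27]
6. n3.idx = "xw"  ["xw"]
7. n2.lab = -6  [C₁.lab * -1 - 14]
8. n2.idx = "zxw"  ["z" ++ C₁.idx]
9. n6.wid = 4  [terminal]
10. n1.cnt = 13  [b.wid + 9]
11. n1.pre = -4  [-4]
12. n1.env = -2  [b.wid + C.lab]
13. n0.cnt = 30  [S₁.cnt + 17]
14. n0.pre = 23  [S₁.env + S₁.cnt + 12]
15. n0.env = -3  [S₁.env * -2 - 7]

23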